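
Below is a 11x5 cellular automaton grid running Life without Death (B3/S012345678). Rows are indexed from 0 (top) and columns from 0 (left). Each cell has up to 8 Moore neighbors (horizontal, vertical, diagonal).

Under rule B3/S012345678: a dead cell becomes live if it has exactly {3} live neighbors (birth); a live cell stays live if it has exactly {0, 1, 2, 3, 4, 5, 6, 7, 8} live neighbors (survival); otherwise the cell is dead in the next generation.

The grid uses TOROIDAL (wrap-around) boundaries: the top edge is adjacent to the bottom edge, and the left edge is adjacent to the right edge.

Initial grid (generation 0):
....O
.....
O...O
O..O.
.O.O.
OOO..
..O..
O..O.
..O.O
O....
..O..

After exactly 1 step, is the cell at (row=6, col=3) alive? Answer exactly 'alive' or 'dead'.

Simulating step by step:
Generation 0 (given above): 17 live cells
Generation 1: 33 live cells
....O
O...O
O...O
OOOO.
.O.O.
OOOO.
O.OOO
OOOOO
OOOOO
OO.O.
..O..

Cell (6,3) at generation 1: 1 -> alive

Answer: alive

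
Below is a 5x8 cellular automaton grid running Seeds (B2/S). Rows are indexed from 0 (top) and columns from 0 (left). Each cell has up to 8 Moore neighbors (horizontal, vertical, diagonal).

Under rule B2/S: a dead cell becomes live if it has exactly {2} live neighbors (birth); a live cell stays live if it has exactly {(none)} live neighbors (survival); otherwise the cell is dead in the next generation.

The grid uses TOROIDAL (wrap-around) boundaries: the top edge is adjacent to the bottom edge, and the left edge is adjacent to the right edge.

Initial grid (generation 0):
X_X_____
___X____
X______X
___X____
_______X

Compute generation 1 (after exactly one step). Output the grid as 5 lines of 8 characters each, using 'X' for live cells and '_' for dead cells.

Simulating step by step:
Generation 0 (given above): 7 live cells
Generation 1: 12 live cells
(generation 1 grid is the final answer)

Answer: _X_X___X
__X_____
__XXX___
______X_
XXXX____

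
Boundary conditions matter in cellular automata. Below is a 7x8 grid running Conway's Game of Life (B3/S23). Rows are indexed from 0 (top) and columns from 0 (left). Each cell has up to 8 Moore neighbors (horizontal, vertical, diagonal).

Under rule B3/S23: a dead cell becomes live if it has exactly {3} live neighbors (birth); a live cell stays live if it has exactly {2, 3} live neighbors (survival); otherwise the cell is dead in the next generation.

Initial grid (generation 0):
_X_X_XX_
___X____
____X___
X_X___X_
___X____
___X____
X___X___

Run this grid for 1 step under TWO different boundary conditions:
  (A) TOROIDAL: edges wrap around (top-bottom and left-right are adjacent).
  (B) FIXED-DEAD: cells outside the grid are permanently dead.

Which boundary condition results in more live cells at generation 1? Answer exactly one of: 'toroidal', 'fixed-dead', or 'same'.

Under TOROIDAL boundary, generation 1:
__XX_X__
__XX_X__
___X____
___X____
__XX____
___XX___
__XXXX__
Population = 16

Under FIXED-DEAD boundary, generation 1:
__X_X___
__XX_X__
___X____
___X____
__XX____
___XX___
________
Population = 11

Comparison: toroidal=16, fixed-dead=11 -> toroidal

Answer: toroidal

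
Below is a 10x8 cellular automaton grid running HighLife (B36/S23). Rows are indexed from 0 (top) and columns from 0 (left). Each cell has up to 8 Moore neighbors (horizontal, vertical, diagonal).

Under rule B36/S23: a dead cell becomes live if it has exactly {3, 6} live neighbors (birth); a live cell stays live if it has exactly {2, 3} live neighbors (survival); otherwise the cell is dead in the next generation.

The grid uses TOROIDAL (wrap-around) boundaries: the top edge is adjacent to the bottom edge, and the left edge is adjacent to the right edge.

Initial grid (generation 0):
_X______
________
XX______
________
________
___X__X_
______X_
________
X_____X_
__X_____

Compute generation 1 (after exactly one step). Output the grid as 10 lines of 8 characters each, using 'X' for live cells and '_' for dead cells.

Simulating step by step:
Generation 0 (given above): 9 live cells
Generation 1: 4 live cells
(generation 1 grid is the final answer)

Answer: ________
XX______
________
________
________
________
________
_______X
________
_X______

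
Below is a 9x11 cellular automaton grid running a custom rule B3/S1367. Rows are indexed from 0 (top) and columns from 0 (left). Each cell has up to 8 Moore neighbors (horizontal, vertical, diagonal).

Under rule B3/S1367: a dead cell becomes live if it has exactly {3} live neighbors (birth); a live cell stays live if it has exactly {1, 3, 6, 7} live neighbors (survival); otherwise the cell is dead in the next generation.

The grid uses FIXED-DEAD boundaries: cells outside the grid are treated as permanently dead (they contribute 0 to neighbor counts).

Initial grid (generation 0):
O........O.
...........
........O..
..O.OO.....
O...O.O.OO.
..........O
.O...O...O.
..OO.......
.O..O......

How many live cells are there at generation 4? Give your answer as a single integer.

Simulating step by step:
Generation 0 (given above): 19 live cells
Generation 1: 20 live cells
...........
...........
...........
...O.O.OOO.
...O..O.O..
.....O..O..
.OO......O.
.OO.O......
.OOOO......
Generation 2: 21 live cells
...........
...........
........O..
...OOOOOO..
...O.OO....
..O..O.O.O.
.OOO.....O.
O.O........
.O.........
Generation 3: 14 live cells
...........
...........
....OOO....
...........
..OO..O....
.O.....OOO.
...O....OO.
...O.......
...........
Generation 4: 19 live cells
...........
.....O.....
....O.O....
...OO.O....
...O..OOO..
.O.O...O.O.
..OO...O.O.
...O.......
...........
Population at generation 4: 19

Answer: 19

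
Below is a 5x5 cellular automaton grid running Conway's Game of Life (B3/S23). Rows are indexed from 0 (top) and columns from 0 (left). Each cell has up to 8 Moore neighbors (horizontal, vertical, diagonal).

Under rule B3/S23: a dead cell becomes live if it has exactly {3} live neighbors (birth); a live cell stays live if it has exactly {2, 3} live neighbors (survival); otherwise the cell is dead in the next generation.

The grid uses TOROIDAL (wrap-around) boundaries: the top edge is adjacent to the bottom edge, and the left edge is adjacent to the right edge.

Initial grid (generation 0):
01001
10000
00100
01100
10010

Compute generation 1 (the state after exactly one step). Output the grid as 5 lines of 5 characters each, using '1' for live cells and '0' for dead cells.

Answer: 01001
11000
00100
01110
10011

Derivation:
Simulating step by step:
Generation 0 (given above): 8 live cells
Generation 1: 11 live cells
(generation 1 grid is the final answer)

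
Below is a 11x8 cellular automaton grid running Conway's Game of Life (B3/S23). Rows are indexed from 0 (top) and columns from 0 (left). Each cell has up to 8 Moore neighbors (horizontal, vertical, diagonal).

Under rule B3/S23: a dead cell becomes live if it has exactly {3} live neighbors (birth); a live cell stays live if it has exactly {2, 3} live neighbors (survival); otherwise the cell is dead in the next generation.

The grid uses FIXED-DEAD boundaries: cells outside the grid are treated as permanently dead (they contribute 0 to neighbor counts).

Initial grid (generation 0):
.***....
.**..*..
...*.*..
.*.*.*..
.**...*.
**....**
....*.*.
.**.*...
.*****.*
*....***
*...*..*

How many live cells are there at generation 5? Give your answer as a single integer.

Simulating step by step:
Generation 0 (given above): 36 live cells
Generation 1: 33 live cells
.*.*....
.*......
.*.*.**.
.*.*.**.
.....***
***...**
*.**..**
.*....*.
*......*
*.*....*
.....*.*
Generation 2: 26 live cells
..*.....
**..*...
**...**.
........
*...*...
*.**....
*..*.*..
***...*.
*.....**
.*.....*
......*.
Generation 3: 28 live cells
.*......
*.*..*..
**...*..
**...*..
.*.*....
*.**....
*..**...
*.*..***
*.*...**
.......*
........
Generation 4: 23 live cells
.*......
*.*.....
..*.***.
....*...
...**...
*.......
*...***.
*.*.**.*
.....*..
......**
........
Generation 5: 20 live cells
.*......
..**.*..
.*..**..
........
...**...
...*....
*..**.*.
.*.*....
....**.*
......*.
........
Population at generation 5: 20

Answer: 20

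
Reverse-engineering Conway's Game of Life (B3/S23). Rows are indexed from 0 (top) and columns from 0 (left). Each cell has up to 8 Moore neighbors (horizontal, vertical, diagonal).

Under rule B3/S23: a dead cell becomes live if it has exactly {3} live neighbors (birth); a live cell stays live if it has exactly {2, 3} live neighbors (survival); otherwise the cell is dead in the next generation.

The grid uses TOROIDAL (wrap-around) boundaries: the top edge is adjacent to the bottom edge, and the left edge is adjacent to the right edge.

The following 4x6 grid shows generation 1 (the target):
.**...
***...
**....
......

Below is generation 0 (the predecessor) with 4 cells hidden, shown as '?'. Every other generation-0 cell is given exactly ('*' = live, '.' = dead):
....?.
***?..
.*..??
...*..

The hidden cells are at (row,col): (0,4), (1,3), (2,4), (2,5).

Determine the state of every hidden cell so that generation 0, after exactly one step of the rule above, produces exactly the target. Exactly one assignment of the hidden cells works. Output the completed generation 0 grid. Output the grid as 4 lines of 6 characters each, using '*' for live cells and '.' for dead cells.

Answer: ......
***...
.*....
...*..

Derivation:
Hidden generation-0 cells (in order): (0,4), (1,3), (2,4), (2,5).
A hidden cell only influences target cells in its own 3x3 neighborhood. Try each of the 2^4 = 16 assignments, step the completed generation 0 forward once under B3/S23, and compare with the target:
  (0,4)=. (1,3)=. (2,4)=. (2,5)=. -> step reproduces the target at every cell -> ACCEPT
  (0,4)=. (1,3)=. (2,4)=. (2,5)=* -> step gives (2,0)='.' but target has '*' -> reject
  (0,4)=. (1,3)=. (2,4)=* (2,5)=. -> step gives (2,3)='*' but target has '.' -> reject
  (0,4)=. (1,3)=. (2,4)=* (2,5)=* -> step gives (1,5)='*' but target has '.' -> reject
  (0,4)=. (1,3)=* (2,4)=. (2,5)=. -> step gives (0,2)='.' but target has '*' -> reject
  (0,4)=. (1,3)=* (2,4)=. (2,5)=* -> step gives (0,2)='.' but target has '*' -> reject
  (0,4)=. (1,3)=* (2,4)=* (2,5)=. -> step gives (0,2)='.' but target has '*' -> reject
  (0,4)=. (1,3)=* (2,4)=* (2,5)=* -> step gives (0,2)='.' but target has '*' -> reject
  (0,4)=* (1,3)=. (2,4)=. (2,5)=. -> step gives (0,3)='*' but target has '.' -> reject
  (0,4)=* (1,3)=. (2,4)=. (2,5)=* -> step gives (0,3)='*' but target has '.' -> reject
  (0,4)=* (1,3)=. (2,4)=* (2,5)=. -> step gives (0,3)='*' but target has '.' -> reject
  (0,4)=* (1,3)=. (2,4)=* (2,5)=* -> step gives (0,3)='*' but target has '.' -> reject
  (0,4)=* (1,3)=* (2,4)=. (2,5)=. -> step gives (0,2)='.' but target has '*' -> reject
  (0,4)=* (1,3)=* (2,4)=. (2,5)=* -> step gives (0,2)='.' but target has '*' -> reject
  (0,4)=* (1,3)=* (2,4)=* (2,5)=. -> step gives (0,2)='.' but target has '*' -> reject
  (0,4)=* (1,3)=* (2,4)=* (2,5)=* -> step gives (0,2)='.' but target has '*' -> reject
Unique solution: (0,4)=dead, (1,3)=dead, (2,4)=dead, (2,5)=dead.
Check: live-neighbor counts of every cell in the completed generation 0:
233211
232101
334211
112010
Applying B3/S23 to generation 0 with these counts gives:
.**...
***...
**....
......
which matches the target exactly.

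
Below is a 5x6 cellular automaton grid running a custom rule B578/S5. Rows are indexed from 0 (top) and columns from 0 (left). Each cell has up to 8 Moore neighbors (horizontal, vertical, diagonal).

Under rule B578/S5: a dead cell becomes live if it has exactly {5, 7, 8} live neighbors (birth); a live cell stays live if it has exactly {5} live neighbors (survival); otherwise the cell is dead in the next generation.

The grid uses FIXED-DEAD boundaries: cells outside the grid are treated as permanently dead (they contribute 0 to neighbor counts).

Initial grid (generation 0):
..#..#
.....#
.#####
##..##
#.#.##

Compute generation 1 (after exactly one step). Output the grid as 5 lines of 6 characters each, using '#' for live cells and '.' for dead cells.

Answer: ......
....#.
....#.
.##..#
......

Derivation:
Simulating step by step:
Generation 0 (given above): 16 live cells
Generation 1: 5 live cells
(generation 1 grid is the final answer)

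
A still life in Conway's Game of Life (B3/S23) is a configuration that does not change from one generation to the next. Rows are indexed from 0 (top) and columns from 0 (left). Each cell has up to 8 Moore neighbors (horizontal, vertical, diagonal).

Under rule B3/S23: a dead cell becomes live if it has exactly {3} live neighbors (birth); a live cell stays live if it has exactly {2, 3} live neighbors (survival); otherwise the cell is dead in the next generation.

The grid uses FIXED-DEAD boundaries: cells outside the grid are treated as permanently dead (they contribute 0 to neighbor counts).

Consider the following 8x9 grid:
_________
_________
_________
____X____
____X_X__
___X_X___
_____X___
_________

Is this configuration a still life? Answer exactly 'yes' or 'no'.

Answer: no

Derivation:
Compute generation 1 and compare to generation 0 (given above):
Generation 1:
_________
_________
_________
_____X___
___XX____
_____XX__
____X____
_________
Cell (3,4) differs: gen0=1 vs gen1=0 -> NOT a still life.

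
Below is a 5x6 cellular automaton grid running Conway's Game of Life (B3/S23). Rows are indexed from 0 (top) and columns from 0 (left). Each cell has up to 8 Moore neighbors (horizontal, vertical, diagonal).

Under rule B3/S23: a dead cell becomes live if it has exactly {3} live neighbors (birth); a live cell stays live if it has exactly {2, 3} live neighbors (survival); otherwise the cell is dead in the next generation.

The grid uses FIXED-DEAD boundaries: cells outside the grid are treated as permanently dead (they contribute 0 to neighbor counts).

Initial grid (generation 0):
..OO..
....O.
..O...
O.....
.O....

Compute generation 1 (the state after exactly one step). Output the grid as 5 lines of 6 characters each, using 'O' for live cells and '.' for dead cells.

Answer: ...O..
..O...
......
.O....
......

Derivation:
Simulating step by step:
Generation 0 (given above): 6 live cells
Generation 1: 3 live cells
(generation 1 grid is the final answer)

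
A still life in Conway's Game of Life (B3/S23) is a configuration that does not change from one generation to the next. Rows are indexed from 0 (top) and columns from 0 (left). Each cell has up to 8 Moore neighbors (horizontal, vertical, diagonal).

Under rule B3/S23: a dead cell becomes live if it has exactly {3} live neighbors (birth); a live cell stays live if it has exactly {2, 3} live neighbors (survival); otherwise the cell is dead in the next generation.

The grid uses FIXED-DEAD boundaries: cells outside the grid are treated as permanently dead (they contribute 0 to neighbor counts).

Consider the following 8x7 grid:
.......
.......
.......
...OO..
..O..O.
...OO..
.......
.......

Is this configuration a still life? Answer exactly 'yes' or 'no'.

Answer: yes

Derivation:
Compute generation 1 and compare to generation 0 (given above):
Generation 1:
.......
.......
.......
...OO..
..O..O.
...OO..
.......
.......
The grids are IDENTICAL -> still life.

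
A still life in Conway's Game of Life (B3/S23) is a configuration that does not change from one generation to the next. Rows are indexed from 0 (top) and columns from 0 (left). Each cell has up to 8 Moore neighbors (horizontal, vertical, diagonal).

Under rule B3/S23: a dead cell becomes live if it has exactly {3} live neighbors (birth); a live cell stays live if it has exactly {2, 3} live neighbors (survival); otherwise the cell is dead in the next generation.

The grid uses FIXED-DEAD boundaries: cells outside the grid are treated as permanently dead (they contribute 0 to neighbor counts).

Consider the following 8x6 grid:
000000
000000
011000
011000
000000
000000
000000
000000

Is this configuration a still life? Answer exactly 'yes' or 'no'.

Compute generation 1 and compare to generation 0 (given above):
Generation 1:
000000
000000
011000
011000
000000
000000
000000
000000
The grids are IDENTICAL -> still life.

Answer: yes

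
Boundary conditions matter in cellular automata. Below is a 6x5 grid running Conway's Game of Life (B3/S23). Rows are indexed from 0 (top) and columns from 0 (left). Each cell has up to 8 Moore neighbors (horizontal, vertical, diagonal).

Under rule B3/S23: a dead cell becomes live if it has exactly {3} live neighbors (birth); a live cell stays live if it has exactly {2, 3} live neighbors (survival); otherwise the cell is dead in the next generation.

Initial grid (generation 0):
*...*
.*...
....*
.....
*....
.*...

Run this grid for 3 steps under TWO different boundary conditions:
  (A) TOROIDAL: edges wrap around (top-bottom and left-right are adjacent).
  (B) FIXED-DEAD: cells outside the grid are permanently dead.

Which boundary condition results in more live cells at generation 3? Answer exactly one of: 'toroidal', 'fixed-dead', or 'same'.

Under TOROIDAL boundary, generation 3:
.*...
*....
.....
.....
.....
*....
Population = 3

Under FIXED-DEAD boundary, generation 3:
.....
.....
.....
.....
.....
.....
Population = 0

Comparison: toroidal=3, fixed-dead=0 -> toroidal

Answer: toroidal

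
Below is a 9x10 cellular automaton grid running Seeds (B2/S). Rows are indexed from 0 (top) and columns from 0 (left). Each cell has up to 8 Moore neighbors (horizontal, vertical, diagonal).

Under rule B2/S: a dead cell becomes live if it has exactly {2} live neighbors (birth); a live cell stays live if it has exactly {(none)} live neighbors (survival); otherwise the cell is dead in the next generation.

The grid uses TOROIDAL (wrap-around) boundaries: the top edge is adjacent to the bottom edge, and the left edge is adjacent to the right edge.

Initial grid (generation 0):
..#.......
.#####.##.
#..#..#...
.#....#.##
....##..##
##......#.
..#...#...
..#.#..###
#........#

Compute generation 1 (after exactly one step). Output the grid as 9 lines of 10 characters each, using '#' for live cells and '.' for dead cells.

Simulating step by step:
Generation 0 (given above): 31 live cells
Generation 1: 18 live cells
(generation 1 grid is the final answer)

Answer: .....###..
#........#
..........
..##......
..#...#...
..###.#...
.....#....
.....##...
..#....#..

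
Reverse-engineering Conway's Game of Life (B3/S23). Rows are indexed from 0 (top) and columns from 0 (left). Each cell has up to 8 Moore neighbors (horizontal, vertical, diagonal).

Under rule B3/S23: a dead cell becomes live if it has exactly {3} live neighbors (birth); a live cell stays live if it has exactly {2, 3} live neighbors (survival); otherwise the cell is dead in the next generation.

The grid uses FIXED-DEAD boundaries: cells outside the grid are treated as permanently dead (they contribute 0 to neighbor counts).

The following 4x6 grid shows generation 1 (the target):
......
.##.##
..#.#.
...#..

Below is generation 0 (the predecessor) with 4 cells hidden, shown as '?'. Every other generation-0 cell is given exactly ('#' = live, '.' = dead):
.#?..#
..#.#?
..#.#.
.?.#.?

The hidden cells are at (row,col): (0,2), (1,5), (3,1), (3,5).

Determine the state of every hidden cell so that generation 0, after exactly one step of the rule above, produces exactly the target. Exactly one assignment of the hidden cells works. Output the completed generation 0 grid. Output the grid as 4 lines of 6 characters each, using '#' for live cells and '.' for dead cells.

Hidden generation-0 cells (in order): (0,2), (1,5), (3,1), (3,5).
A hidden cell only influences target cells in its own 3x3 neighborhood. Try each of the 2^4 = 16 assignments, step the completed generation 0 forward once under B3/S23, and compare with the target:
  (0,2)=. (1,5)=. (3,1)=. (3,5)=. -> step reproduces the target at every cell -> ACCEPT
  (0,2)=. (1,5)=. (3,1)=. (3,5)=# -> step gives (2,5)='#' but target has '.' -> reject
  (0,2)=. (1,5)=. (3,1)=# (3,5)=. -> step gives (2,1)='#' but target has '.' -> reject
  (0,2)=. (1,5)=. (3,1)=# (3,5)=# -> step gives (2,1)='#' but target has '.' -> reject
  (0,2)=. (1,5)=# (3,1)=. (3,5)=. -> step gives (0,4)='#' but target has '.' -> reject
  (0,2)=. (1,5)=# (3,1)=. (3,5)=# -> step gives (0,4)='#' but target has '.' -> reject
  (0,2)=. (1,5)=# (3,1)=# (3,5)=. -> step gives (0,4)='#' but target has '.' -> reject
  (0,2)=. (1,5)=# (3,1)=# (3,5)=# -> step gives (0,4)='#' but target has '.' -> reject
  (0,2)=# (1,5)=. (3,1)=. (3,5)=. -> step gives (0,1)='#' but target has '.' -> reject
  (0,2)=# (1,5)=. (3,1)=. (3,5)=# -> step gives (0,1)='#' but target has '.' -> reject
  (0,2)=# (1,5)=. (3,1)=# (3,5)=. -> step gives (0,1)='#' but target has '.' -> reject
  (0,2)=# (1,5)=. (3,1)=# (3,5)=# -> step gives (0,1)='#' but target has '.' -> reject
  (0,2)=# (1,5)=# (3,1)=. (3,5)=. -> step gives (0,1)='#' but target has '.' -> reject
  (0,2)=# (1,5)=# (3,1)=. (3,5)=# -> step gives (0,1)='#' but target has '.' -> reject
  (0,2)=# (1,5)=# (3,1)=# (3,5)=. -> step gives (0,1)='#' but target has '.' -> reject
  (0,2)=# (1,5)=# (3,1)=# (3,5)=# -> step gives (0,1)='#' but target has '.' -> reject
Unique solution: (0,2)=dead, (1,5)=dead, (3,1)=dead, (3,5)=dead.
Check: live-neighbor counts of every cell in the completed generation 0:
112221
132423
022522
012221
Applying B3/S23 to generation 0 with these counts gives:
......
.##.##
..#.#.
...#..
which matches the target exactly.

Answer: .#...#
..#.#.
..#.#.
...#..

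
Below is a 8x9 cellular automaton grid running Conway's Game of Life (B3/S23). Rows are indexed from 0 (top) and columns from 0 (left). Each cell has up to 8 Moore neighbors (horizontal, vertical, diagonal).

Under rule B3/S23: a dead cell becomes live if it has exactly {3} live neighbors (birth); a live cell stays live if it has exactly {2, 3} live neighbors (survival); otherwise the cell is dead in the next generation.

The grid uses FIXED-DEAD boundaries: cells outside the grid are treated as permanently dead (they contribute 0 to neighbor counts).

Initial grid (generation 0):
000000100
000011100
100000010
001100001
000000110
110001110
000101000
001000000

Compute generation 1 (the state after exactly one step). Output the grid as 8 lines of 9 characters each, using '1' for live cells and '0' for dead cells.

Simulating step by step:
Generation 0 (given above): 19 live cells
Generation 1: 22 live cells
(generation 1 grid is the final answer)

Answer: 000000100
000001110
000111110
000000101
011001001
000011010
011011000
000000000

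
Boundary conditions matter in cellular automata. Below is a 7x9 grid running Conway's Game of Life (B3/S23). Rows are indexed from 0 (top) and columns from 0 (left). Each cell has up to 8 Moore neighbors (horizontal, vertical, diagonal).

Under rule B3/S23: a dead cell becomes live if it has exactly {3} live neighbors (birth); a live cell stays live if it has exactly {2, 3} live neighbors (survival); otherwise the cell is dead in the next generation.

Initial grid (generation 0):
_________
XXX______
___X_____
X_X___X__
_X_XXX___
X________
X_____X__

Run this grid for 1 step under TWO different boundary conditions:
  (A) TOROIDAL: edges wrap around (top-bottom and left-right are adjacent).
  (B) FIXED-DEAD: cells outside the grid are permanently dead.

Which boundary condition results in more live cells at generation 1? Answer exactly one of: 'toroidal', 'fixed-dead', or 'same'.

Answer: same

Derivation:
Under TOROIDAL boundary, generation 1:
X________
_XX______
X__X_____
_XX__X___
XXXXXX___
XX__XX___
_________
Population = 18

Under FIXED-DEAD boundary, generation 1:
_X_______
_XX______
X__X_____
_XX__X___
XXXXXX___
XX__XX___
_________
Population = 18

Comparison: toroidal=18, fixed-dead=18 -> same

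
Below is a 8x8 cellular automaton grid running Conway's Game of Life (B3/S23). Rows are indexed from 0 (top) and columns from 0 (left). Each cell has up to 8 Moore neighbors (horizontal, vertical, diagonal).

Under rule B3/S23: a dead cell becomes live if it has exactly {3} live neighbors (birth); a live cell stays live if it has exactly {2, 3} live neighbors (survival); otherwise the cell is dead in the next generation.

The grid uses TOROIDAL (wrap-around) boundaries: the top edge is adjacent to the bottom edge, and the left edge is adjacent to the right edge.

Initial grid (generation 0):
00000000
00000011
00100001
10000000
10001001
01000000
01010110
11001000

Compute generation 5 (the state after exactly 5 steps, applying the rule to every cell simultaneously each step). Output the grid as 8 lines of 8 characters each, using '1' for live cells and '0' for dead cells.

Simulating step by step:
Generation 0 (given above): 16 live cells
Generation 1: 26 live cells
10000001
00000011
10000011
11000000
11000001
01101111
01001100
11101100
Generation 2: 16 live cells
00000100
00000000
01000010
00000010
00000100
00111001
00000001
00111111
Generation 3: 17 live cells
00010100
00000000
00000000
00000110
00011110
00011010
10000001
00011101
Generation 4: 14 live cells
00010110
00000000
00000000
00000010
00010001
00010010
10000001
10010101
Generation 5: 11 live cells
(generation 5 grid is the final answer)

Answer: 00000111
00000000
00000000
00000000
00000011
10000010
10001000
10000100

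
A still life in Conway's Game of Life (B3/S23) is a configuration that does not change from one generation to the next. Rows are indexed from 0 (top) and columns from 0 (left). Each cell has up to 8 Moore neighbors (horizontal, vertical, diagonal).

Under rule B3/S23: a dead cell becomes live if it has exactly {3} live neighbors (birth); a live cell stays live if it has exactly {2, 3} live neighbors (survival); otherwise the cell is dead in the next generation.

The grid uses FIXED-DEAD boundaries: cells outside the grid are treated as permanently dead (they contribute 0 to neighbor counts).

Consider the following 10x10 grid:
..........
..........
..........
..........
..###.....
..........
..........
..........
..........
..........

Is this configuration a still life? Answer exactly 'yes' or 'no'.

Answer: no

Derivation:
Compute generation 1 and compare to generation 0 (given above):
Generation 1:
..........
..........
..........
...#......
...#......
...#......
..........
..........
..........
..........
Cell (3,3) differs: gen0=0 vs gen1=1 -> NOT a still life.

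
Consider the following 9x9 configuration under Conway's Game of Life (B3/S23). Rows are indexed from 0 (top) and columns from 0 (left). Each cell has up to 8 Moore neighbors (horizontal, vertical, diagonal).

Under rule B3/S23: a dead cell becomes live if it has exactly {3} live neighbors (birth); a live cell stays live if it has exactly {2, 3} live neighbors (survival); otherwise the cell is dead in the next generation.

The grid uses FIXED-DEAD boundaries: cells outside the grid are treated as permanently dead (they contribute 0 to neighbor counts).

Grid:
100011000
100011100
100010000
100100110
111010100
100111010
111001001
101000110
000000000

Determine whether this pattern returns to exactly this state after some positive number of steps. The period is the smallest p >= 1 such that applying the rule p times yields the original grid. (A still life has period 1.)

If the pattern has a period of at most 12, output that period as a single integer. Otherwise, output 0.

Answer: 0

Derivation:
Simulating and comparing each generation to the original:
Gen 0 (original, given above): 32 live cells
Gen 1: 28 live cells, differs from original
Gen 2: 18 live cells, differs from original
Gen 3: 13 live cells, differs from original
Gen 4: 19 live cells, differs from original
Gen 5: 10 live cells, differs from original
Gen 6: 6 live cells, differs from original
Gen 7: 7 live cells, differs from original
Gen 8: 7 live cells, differs from original
Gen 9: 7 live cells, differs from original
Gen 10: 7 live cells, differs from original
Gen 11: 7 live cells, differs from original
Gen 12: 7 live cells, differs from original
No period found within 12 steps.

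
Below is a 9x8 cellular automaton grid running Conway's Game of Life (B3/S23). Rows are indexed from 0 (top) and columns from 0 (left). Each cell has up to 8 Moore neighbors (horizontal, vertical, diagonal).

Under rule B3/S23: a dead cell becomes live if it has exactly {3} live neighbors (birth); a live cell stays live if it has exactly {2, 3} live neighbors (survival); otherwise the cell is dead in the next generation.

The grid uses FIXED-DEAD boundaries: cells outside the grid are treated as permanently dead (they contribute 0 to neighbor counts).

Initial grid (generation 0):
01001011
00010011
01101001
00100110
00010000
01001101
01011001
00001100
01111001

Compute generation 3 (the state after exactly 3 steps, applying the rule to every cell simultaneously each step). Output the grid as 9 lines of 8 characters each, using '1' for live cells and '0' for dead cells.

Simulating step by step:
Generation 0 (given above): 30 live cells
Generation 1: 28 live cells
00000111
01011000
01101001
01101110
00110000
00000110
00110000
01000110
00111100
Generation 2: 26 live cells
00001110
01011001
10000010
00001110
01110000
00001000
00101000
01000110
00111110
Generation 3: 28 live cells
(generation 3 grid is the final answer)

Answer: 00011110
00011001
00010011
01111110
00110000
01001000
00011000
01000010
00111010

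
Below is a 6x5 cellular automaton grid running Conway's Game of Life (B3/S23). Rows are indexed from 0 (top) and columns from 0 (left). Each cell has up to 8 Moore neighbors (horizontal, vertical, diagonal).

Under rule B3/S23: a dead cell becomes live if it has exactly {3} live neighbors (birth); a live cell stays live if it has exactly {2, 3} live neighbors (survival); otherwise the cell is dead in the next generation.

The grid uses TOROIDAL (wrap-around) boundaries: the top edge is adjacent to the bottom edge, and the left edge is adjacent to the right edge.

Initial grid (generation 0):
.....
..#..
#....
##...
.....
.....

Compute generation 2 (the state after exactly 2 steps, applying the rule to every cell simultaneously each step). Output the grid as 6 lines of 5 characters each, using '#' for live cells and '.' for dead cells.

Answer: .....
.....
##...
##...
.....
.....

Derivation:
Simulating step by step:
Generation 0 (given above): 4 live cells
Generation 1: 3 live cells
.....
.....
#....
##...
.....
.....
Generation 2: 4 live cells
(generation 2 grid is the final answer)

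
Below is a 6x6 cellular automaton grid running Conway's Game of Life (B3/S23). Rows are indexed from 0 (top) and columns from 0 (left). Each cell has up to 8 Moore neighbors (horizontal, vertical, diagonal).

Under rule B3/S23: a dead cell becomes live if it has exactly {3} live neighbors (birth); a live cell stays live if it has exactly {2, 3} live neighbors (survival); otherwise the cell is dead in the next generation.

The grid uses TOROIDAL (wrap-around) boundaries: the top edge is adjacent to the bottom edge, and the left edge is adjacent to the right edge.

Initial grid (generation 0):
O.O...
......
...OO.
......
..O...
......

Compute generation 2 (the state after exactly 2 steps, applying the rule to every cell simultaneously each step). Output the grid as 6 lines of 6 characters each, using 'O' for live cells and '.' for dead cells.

Answer: ......
......
......
......
......
......

Derivation:
Simulating step by step:
Generation 0 (given above): 5 live cells
Generation 1: 3 live cells
......
...O..
......
...O..
......
.O....
Generation 2: 0 live cells
(generation 2 grid is the final answer)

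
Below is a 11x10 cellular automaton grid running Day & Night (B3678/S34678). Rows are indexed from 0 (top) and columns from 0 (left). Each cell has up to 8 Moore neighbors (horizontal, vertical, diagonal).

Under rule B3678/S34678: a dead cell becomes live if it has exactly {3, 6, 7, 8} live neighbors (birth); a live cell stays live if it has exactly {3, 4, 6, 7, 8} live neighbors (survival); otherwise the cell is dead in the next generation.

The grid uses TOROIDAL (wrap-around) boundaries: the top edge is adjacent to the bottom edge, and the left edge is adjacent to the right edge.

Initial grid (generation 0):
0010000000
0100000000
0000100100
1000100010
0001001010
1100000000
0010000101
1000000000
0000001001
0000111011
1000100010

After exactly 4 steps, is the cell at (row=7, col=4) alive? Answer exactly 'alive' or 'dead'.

Answer: dead

Derivation:
Simulating step by step:
Generation 0 (given above): 26 live cells
Generation 1: 23 live cells
0100000000
0000000000
0000000000
0001010001
1100000100
0010000111
0000000000
0000000011
1000000111
1000010011
0001000100
Generation 2: 21 live cells
0000000000
0000000000
0000000000
1000000000
1010001000
1100000010
0000000100
1000000111
1000000111
1000001000
1000000011
Generation 3: 21 live cells
0000000001
0000000000
0000000000
0100000000
1000000000
0100000101
0100000100
1000001110
1100001101
1100000001
0000000001
Generation 4: 17 live cells
0000000000
0000000000
0000000000
0000000000
1100000000
0000000010
0000000101
1000001010
1100001100
1100000001
0000000011

Cell (7,4) at generation 4: 0 -> dead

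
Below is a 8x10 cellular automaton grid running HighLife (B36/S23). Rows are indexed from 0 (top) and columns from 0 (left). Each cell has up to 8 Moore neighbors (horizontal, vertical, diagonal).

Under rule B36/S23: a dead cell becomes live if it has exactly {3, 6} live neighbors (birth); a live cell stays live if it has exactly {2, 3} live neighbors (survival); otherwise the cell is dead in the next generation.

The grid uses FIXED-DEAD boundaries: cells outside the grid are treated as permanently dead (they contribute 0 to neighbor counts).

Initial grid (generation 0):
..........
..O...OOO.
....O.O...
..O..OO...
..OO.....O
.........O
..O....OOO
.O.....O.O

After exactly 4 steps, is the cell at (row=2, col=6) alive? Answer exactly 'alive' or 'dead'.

Answer: alive

Derivation:
Simulating step by step:
Generation 0 (given above): 20 live cells
Generation 1: 18 live cells
.......O..
.....OOO..
...O......
..O.OOO...
..OO......
..OO.....O
.......O.O
.......O.O
Generation 2: 14 live cells
.......O..
......OO..
...O...O..
..O.OO....
.O...O....
..OO....O.
.........O
..........
Generation 3: 17 live cells
......OO..
......OOO.
...OOO.O..
..OOOOO...
.O...O....
..O.......
..........
..........
Generation 4: 11 live cells
......O.O.
....O...O.
..O...O.O.
..O.......
.O...OO...
..........
..........
..........

Cell (2,6) at generation 4: 1 -> alive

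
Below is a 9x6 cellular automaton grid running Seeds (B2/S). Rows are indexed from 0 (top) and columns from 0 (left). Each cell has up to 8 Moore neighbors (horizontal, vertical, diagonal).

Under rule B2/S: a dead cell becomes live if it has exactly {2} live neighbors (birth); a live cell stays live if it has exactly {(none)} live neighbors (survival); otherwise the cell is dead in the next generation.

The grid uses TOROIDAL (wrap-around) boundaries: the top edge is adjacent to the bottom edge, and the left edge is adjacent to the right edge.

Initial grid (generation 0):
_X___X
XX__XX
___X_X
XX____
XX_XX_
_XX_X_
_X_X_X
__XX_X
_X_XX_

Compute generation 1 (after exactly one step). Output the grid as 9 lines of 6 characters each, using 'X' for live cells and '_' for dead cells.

Simulating step by step:
Generation 0 (given above): 26 live cells
Generation 1: 1 live cells
(generation 1 grid is the final answer)

Answer: ______
___X__
______
______
______
______
______
______
______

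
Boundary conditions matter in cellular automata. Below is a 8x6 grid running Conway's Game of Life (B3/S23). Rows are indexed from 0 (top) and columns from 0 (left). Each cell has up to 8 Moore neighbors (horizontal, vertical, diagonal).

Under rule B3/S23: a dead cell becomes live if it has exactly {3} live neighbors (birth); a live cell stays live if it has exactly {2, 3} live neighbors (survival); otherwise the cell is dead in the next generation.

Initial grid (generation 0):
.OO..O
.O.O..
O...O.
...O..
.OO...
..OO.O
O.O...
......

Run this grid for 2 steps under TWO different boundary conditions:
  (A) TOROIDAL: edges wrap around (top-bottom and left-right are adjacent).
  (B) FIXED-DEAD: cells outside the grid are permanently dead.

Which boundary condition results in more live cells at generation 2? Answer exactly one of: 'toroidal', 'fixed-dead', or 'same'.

Answer: fixed-dead

Derivation:
Under TOROIDAL boundary, generation 2:
....O.
.....O
O....O
.O....
OO..O.
O..OO.
O..O..
O.....
Population = 14

Under FIXED-DEAD boundary, generation 2:
OOOO..
O...O.
O.....
.O....
.O..O.
.O.OO.
..OO..
..O...
Population = 16

Comparison: toroidal=14, fixed-dead=16 -> fixed-dead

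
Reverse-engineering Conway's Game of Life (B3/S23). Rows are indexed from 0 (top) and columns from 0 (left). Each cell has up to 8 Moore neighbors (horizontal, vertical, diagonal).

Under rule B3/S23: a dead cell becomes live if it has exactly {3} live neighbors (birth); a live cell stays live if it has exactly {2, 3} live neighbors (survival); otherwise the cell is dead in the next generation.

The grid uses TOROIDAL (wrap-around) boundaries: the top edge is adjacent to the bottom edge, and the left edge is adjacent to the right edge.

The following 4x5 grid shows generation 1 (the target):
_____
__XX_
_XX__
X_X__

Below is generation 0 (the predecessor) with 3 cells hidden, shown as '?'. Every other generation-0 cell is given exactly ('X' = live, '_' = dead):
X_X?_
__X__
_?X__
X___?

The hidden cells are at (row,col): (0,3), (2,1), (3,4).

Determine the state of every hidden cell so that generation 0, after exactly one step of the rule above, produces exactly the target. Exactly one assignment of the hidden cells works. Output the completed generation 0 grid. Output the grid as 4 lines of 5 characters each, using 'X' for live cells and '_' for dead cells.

Answer: X_X__
__X__
_XX__
X____

Derivation:
Hidden generation-0 cells (in order): (0,3), (2,1), (3,4).
A hidden cell only influences target cells in its own 3x3 neighborhood. Try each of the 2^3 = 8 assignments, step the completed generation 0 forward once under B3/S23, and compare with the target:
  (0,3)=_ (2,1)=_ (3,4)=_ -> step gives (2,2)='_' but target has 'X' -> reject
  (0,3)=_ (2,1)=_ (3,4)=X -> step gives (0,0)='X' but target has '_' -> reject
  (0,3)=_ (2,1)=X (3,4)=_ -> step reproduces the target at every cell -> ACCEPT
  (0,3)=_ (2,1)=X (3,4)=X -> step gives (0,0)='X' but target has '_' -> reject
  (0,3)=X (2,1)=_ (3,4)=_ -> step gives (0,2)='X' but target has '_' -> reject
  (0,3)=X (2,1)=_ (3,4)=X -> step gives (0,0)='X' but target has '_' -> reject
  (0,3)=X (2,1)=X (3,4)=_ -> step gives (0,2)='X' but target has '_' -> reject
  (0,3)=X (2,1)=X (3,4)=X -> step gives (0,0)='X' but target has '_' -> reject
Unique solution: (0,3)=dead, (2,1)=live, (3,4)=dead.
Check: live-neighbor counts of every cell in the completed generation 0:
14122
25331
23221
25322
Applying B3/S23 to generation 0 with these counts gives:
_____
__XX_
_XX__
X_X__
which matches the target exactly.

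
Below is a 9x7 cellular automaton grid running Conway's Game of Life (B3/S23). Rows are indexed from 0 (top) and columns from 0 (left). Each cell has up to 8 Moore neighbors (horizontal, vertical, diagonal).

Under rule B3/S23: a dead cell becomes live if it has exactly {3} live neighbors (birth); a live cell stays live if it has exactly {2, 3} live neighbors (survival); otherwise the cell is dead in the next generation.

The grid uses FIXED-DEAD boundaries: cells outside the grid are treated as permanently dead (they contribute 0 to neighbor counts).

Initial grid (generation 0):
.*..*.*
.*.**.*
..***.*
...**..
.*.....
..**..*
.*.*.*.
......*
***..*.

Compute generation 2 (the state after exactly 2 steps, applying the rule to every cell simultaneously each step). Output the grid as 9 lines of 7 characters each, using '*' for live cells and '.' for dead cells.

Simulating step by step:
Generation 0 (given above): 25 live cells
Generation 1: 20 live cells
..***..
.*....*
.......
....**.
....*..
.*.**..
...****
*...***
.*.....
Generation 2: 13 live cells
(generation 2 grid is the final answer)

Answer: ..**...
..**...
.....*.
....**.
.......
..*....
..*...*
...*..*
.....*.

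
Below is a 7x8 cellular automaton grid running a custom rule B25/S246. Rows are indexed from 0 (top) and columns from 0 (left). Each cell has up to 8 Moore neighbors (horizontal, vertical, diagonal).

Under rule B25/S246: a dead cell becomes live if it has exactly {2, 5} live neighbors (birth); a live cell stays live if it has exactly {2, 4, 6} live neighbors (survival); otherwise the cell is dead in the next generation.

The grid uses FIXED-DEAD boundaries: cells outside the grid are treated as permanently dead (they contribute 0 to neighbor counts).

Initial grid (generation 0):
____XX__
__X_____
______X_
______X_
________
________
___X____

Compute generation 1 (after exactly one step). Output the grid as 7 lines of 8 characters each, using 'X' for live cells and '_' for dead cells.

Simulating step by step:
Generation 0 (given above): 6 live cells
Generation 1: 8 live cells
(generation 1 grid is the final answer)

Answer: ___X____
___XX_X_
_____X_X
_____X_X
________
________
________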